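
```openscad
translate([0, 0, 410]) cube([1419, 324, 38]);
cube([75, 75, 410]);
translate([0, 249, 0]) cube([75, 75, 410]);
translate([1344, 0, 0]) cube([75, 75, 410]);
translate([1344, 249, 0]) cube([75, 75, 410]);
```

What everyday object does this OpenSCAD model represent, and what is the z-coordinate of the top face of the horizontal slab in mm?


A bench. The seat-top height is 448 mm.

A long slab on four corner posts — a bench. The slab sits at z = 410 with thickness 38, so the top is 410 + 38 = 448 mm.


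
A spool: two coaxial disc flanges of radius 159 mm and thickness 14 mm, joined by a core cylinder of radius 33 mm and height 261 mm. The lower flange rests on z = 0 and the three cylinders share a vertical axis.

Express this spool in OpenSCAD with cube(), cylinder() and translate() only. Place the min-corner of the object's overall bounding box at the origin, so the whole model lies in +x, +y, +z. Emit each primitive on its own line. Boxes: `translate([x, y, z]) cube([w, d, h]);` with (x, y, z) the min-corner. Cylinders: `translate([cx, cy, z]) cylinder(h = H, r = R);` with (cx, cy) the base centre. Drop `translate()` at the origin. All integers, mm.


translate([159, 159, 0]) cylinder(h = 14, r = 159);
translate([159, 159, 14]) cylinder(h = 261, r = 33);
translate([159, 159, 275]) cylinder(h = 14, r = 159);


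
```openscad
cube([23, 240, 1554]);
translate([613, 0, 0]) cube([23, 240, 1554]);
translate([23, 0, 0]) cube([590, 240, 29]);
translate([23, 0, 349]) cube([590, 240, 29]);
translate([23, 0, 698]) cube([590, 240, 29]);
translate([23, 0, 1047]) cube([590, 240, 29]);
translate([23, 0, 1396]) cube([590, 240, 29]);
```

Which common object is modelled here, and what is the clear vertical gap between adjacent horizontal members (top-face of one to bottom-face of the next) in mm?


A bookshelf. The clear shelf gap is 320 mm.

Two tall side panels with 5 horizontal boards between them — a bookshelf. The first two shelf undersides are at z = 0 and z = 349; with shelf thickness 29, the clear gap is 349 − 0 − 29 = 320 mm.


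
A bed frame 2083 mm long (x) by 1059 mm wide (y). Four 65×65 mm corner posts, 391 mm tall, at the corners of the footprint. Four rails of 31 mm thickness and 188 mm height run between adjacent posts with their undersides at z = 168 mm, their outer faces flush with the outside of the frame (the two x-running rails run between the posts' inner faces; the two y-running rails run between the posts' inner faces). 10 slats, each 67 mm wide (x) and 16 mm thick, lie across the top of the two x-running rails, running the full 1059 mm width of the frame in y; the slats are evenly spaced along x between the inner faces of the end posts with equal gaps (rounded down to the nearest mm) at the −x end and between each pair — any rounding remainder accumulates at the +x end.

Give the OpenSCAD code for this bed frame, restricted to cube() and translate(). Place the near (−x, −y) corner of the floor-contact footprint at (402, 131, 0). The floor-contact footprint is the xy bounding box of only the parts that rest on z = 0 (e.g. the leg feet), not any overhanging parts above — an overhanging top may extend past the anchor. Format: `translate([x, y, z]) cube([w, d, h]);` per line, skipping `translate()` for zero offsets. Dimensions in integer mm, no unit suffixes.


translate([402, 131, 0]) cube([65, 65, 391]);
translate([402, 1125, 0]) cube([65, 65, 391]);
translate([2420, 131, 0]) cube([65, 65, 391]);
translate([2420, 1125, 0]) cube([65, 65, 391]);
translate([467, 131, 168]) cube([1953, 31, 188]);
translate([467, 1159, 168]) cube([1953, 31, 188]);
translate([402, 196, 168]) cube([31, 929, 188]);
translate([2454, 196, 168]) cube([31, 929, 188]);
translate([583, 131, 356]) cube([67, 1059, 16]);
translate([766, 131, 356]) cube([67, 1059, 16]);
translate([949, 131, 356]) cube([67, 1059, 16]);
translate([1132, 131, 356]) cube([67, 1059, 16]);
translate([1315, 131, 356]) cube([67, 1059, 16]);
translate([1498, 131, 356]) cube([67, 1059, 16]);
translate([1681, 131, 356]) cube([67, 1059, 16]);
translate([1864, 131, 356]) cube([67, 1059, 16]);
translate([2047, 131, 356]) cube([67, 1059, 16]);
translate([2230, 131, 356]) cube([67, 1059, 16]);


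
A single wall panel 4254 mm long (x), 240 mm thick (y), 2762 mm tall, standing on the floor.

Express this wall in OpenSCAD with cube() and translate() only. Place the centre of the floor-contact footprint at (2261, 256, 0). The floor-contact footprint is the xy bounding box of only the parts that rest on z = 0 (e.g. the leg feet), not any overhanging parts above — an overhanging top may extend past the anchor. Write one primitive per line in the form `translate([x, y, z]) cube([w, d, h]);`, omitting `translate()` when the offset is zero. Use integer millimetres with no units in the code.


translate([134, 136, 0]) cube([4254, 240, 2762]);


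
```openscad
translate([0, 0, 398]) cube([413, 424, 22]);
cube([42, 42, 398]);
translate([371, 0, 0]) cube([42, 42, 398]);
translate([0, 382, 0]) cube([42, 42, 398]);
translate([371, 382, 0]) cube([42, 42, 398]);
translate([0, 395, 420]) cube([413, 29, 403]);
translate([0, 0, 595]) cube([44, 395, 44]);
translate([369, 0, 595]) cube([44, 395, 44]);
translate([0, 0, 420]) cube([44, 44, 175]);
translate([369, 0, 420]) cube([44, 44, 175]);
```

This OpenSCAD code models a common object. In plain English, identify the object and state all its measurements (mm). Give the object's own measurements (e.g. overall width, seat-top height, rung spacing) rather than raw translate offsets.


A chair. The seat is a 413×424×22 mm slab with its top at z = 420 mm, on four 42×42 mm corner legs (flush with the seat edges, standing on z = 0). A flat backrest 29 mm thick, 403 mm tall, spans the full seat width and rises from the seat top along its +y edge, rear face flush with the rear of the seat. Two armrests of 44×44 mm section run along each side from the seat's front edge to the front of the backrest, top faces 219 mm above the seat top and outer faces flush with the seat's x-edges; a 44×44 mm post under the front of each armrest stands on the seat at the front corner.


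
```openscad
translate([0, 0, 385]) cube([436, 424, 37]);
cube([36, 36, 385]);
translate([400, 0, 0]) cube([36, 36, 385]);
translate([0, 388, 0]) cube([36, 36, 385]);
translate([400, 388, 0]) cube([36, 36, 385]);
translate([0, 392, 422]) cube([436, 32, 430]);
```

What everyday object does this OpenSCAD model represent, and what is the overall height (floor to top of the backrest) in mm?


A chair. The overall height is 852 mm.

A slab on four corner posts with a tall panel at the back — a chair. The seat slab sits at z = 385 with thickness 37, and the 430 mm backrest starts at the seat top, so the overall height is 385 + 37 + 430 = 852 mm.


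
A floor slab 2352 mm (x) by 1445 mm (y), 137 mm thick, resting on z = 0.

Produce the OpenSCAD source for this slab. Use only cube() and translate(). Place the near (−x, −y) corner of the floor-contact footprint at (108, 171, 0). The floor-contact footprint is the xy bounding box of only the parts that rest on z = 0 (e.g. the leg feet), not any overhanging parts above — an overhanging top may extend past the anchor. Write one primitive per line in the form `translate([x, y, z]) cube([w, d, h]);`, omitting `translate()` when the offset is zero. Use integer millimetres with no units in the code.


translate([108, 171, 0]) cube([2352, 1445, 137]);


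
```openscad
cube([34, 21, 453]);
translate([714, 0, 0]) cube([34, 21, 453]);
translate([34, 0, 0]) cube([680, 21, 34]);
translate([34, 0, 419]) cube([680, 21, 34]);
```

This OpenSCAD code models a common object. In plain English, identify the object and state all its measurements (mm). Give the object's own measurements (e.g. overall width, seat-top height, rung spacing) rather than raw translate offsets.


A rectangular picture frame lying in the x–z plane (depth along y). The opening is 680 mm wide (x) by 385 mm tall (z), surrounded by a border 34 mm wide on all four sides. The frame is 21 mm deep and is made of two full-height vertical stiles with two horizontal rails fitted between them.


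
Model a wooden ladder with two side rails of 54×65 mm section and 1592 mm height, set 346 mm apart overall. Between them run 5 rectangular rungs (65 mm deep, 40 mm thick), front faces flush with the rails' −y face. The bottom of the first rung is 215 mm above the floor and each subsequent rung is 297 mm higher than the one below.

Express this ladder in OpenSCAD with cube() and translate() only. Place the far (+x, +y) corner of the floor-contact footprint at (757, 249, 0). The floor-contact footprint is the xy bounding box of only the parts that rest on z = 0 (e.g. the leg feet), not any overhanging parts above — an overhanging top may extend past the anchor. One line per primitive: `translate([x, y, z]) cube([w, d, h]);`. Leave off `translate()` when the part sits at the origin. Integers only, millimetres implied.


// rung span = 346 - 2*54 = 238
// rung[k] z = 215 + k*297
translate([411, 184, 0]) cube([54, 65, 1592]);
translate([703, 184, 0]) cube([54, 65, 1592]);
translate([465, 184, 215]) cube([238, 65, 40]);
translate([465, 184, 512]) cube([238, 65, 40]);
translate([465, 184, 809]) cube([238, 65, 40]);
translate([465, 184, 1106]) cube([238, 65, 40]);
translate([465, 184, 1403]) cube([238, 65, 40]);


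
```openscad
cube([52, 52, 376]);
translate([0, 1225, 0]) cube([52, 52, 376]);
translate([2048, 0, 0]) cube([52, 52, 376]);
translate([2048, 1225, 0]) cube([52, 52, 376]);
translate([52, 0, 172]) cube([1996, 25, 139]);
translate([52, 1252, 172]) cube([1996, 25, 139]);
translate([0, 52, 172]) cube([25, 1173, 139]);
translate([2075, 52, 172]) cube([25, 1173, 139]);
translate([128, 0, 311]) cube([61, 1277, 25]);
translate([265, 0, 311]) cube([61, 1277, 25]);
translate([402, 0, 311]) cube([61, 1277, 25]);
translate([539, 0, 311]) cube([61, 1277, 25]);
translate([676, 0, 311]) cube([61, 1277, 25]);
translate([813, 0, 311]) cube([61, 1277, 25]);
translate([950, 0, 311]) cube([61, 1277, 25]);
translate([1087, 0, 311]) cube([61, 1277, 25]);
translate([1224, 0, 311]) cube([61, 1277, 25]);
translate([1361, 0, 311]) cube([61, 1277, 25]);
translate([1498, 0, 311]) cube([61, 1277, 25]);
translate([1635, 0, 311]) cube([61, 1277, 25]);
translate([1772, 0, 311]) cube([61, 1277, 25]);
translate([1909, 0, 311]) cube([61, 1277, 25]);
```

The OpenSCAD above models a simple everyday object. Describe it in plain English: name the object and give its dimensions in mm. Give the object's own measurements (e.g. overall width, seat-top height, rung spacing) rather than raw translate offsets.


A bed frame 2100 mm long (x) by 1277 mm wide (y). Four 52×52 mm corner posts, 376 mm tall, at the corners of the footprint. Four rails of 25 mm thickness and 139 mm height run between adjacent posts with their undersides at z = 172 mm, their outer faces flush with the outside of the frame (the two x-running rails run between the posts' inner faces; the two y-running rails run between the posts' inner faces). 14 slats, each 61 mm wide (x) and 25 mm thick, lie across the top of the two x-running rails, running the full 1277 mm width of the frame in y; along x they sit between the end posts with a 76 mm gap after the −x posts and between neighbouring slats, leaving 78 mm before the +x posts.


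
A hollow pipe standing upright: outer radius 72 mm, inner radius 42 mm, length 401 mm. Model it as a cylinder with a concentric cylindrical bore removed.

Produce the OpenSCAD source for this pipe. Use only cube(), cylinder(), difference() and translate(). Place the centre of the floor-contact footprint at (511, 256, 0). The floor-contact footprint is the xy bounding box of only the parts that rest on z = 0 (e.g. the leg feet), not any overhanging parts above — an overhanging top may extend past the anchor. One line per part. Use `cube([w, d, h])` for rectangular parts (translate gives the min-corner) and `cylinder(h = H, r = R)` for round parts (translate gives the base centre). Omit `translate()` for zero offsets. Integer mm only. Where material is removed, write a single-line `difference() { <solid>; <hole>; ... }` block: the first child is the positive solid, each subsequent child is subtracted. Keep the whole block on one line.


difference() { translate([511, 256, 0]) cylinder(h = 401, r = 72); translate([511, 256, 0]) cylinder(h = 401, r = 42); }


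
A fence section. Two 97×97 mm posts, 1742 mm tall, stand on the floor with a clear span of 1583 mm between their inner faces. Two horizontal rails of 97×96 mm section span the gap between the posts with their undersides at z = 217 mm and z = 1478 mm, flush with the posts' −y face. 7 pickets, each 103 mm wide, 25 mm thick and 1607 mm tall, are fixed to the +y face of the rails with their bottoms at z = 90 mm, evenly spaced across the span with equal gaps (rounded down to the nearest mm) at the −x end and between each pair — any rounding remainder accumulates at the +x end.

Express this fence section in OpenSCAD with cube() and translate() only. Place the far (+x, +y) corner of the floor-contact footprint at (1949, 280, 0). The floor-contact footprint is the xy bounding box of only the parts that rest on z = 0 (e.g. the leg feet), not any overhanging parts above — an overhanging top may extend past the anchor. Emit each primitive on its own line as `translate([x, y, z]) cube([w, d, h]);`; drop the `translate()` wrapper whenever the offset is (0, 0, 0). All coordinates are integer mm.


translate([172, 183, 0]) cube([97, 97, 1742]);
translate([1852, 183, 0]) cube([97, 97, 1742]);
translate([269, 183, 217]) cube([1583, 97, 96]);
translate([269, 183, 1478]) cube([1583, 97, 96]);
translate([376, 280, 90]) cube([103, 25, 1607]);
translate([586, 280, 90]) cube([103, 25, 1607]);
translate([796, 280, 90]) cube([103, 25, 1607]);
translate([1006, 280, 90]) cube([103, 25, 1607]);
translate([1216, 280, 90]) cube([103, 25, 1607]);
translate([1426, 280, 90]) cube([103, 25, 1607]);
translate([1636, 280, 90]) cube([103, 25, 1607]);


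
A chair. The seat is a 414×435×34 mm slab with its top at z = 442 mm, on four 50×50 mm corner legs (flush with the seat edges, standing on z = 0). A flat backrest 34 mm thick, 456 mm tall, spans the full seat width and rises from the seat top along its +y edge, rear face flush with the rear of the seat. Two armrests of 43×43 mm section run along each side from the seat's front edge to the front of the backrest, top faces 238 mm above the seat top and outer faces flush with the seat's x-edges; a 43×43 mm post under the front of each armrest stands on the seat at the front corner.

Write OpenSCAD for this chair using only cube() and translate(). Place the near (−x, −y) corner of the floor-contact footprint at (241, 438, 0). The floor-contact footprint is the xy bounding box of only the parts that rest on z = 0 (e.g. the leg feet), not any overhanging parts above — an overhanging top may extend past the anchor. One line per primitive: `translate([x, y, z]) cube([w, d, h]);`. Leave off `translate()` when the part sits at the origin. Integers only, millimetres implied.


translate([241, 438, 408]) cube([414, 435, 34]);
translate([241, 438, 0]) cube([50, 50, 408]);
translate([605, 438, 0]) cube([50, 50, 408]);
translate([241, 823, 0]) cube([50, 50, 408]);
translate([605, 823, 0]) cube([50, 50, 408]);
translate([241, 839, 442]) cube([414, 34, 456]);
translate([241, 438, 637]) cube([43, 401, 43]);
translate([612, 438, 637]) cube([43, 401, 43]);
translate([241, 438, 442]) cube([43, 43, 195]);
translate([612, 438, 442]) cube([43, 43, 195]);


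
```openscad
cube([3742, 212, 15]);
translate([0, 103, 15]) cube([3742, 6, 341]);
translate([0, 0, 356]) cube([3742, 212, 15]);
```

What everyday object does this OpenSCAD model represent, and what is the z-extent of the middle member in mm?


An I-beam. The web height is 341 mm.

Two wide flanges with a thin centred web — an I-beam. Overall 371 mm minus two 15 mm flanges gives a web of 371 − 2·15 = 341 mm.


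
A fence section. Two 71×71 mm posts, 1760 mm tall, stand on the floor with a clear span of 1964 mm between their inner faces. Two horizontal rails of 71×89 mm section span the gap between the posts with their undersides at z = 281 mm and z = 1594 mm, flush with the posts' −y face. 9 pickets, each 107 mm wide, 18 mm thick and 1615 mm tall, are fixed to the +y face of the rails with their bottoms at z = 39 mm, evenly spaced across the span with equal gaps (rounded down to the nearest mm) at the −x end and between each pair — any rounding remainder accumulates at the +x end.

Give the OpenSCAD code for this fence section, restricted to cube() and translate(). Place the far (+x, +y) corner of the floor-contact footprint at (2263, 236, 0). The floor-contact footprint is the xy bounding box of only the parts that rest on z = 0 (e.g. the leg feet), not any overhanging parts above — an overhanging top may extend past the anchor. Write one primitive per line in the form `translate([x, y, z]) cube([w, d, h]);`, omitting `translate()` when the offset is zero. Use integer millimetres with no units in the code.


translate([157, 165, 0]) cube([71, 71, 1760]);
translate([2192, 165, 0]) cube([71, 71, 1760]);
translate([228, 165, 281]) cube([1964, 71, 89]);
translate([228, 165, 1594]) cube([1964, 71, 89]);
translate([328, 236, 39]) cube([107, 18, 1615]);
translate([535, 236, 39]) cube([107, 18, 1615]);
translate([742, 236, 39]) cube([107, 18, 1615]);
translate([949, 236, 39]) cube([107, 18, 1615]);
translate([1156, 236, 39]) cube([107, 18, 1615]);
translate([1363, 236, 39]) cube([107, 18, 1615]);
translate([1570, 236, 39]) cube([107, 18, 1615]);
translate([1777, 236, 39]) cube([107, 18, 1615]);
translate([1984, 236, 39]) cube([107, 18, 1615]);


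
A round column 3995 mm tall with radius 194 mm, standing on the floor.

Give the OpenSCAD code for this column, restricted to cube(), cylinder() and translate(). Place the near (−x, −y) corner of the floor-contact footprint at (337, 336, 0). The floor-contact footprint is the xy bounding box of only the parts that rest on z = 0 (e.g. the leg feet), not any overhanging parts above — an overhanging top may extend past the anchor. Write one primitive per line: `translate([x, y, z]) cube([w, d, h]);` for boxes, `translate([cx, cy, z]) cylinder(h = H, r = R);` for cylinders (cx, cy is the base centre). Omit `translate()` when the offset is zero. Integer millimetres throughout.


translate([531, 530, 0]) cylinder(h = 3995, r = 194);


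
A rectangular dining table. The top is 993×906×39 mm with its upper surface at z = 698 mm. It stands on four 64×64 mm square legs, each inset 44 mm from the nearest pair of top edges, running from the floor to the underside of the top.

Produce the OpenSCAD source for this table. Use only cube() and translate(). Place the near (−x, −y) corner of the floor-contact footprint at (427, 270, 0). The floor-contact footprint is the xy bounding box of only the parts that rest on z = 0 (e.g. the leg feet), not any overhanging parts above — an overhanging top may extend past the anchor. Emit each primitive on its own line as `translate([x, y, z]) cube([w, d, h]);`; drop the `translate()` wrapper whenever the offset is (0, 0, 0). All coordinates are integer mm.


translate([383, 226, 659]) cube([993, 906, 39]);
translate([427, 270, 0]) cube([64, 64, 659]);
translate([1268, 270, 0]) cube([64, 64, 659]);
translate([427, 1024, 0]) cube([64, 64, 659]);
translate([1268, 1024, 0]) cube([64, 64, 659]);


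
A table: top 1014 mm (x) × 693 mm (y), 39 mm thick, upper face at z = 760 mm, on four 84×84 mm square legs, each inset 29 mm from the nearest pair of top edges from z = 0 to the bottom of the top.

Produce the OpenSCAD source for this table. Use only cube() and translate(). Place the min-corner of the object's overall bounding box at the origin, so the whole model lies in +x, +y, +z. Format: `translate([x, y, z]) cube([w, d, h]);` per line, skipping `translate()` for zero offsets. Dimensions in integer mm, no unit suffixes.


translate([0, 0, 721]) cube([1014, 693, 39]);
translate([29, 29, 0]) cube([84, 84, 721]);
translate([901, 29, 0]) cube([84, 84, 721]);
translate([29, 580, 0]) cube([84, 84, 721]);
translate([901, 580, 0]) cube([84, 84, 721]);


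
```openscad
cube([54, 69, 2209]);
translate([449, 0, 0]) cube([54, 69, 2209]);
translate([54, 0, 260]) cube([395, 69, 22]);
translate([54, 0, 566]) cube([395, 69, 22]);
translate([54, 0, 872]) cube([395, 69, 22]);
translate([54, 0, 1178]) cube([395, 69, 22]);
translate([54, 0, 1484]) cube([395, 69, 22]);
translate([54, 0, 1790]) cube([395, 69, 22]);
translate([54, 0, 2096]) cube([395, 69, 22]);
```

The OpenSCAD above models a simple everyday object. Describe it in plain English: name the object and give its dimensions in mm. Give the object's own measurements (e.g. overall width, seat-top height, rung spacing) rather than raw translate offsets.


A straight ladder. Two 54×69 mm vertical rails, 2209 mm tall, stand 503 mm apart (outside-to-outside) with their front faces coplanar on the −y side. 7 rungs, each 69 mm deep and 22 mm tall, span between the inner faces of the rails, front faces flush with the rails. The lowest rung's underside is at z = 260 mm and rungs are spaced 306 mm apart (underside to underside).


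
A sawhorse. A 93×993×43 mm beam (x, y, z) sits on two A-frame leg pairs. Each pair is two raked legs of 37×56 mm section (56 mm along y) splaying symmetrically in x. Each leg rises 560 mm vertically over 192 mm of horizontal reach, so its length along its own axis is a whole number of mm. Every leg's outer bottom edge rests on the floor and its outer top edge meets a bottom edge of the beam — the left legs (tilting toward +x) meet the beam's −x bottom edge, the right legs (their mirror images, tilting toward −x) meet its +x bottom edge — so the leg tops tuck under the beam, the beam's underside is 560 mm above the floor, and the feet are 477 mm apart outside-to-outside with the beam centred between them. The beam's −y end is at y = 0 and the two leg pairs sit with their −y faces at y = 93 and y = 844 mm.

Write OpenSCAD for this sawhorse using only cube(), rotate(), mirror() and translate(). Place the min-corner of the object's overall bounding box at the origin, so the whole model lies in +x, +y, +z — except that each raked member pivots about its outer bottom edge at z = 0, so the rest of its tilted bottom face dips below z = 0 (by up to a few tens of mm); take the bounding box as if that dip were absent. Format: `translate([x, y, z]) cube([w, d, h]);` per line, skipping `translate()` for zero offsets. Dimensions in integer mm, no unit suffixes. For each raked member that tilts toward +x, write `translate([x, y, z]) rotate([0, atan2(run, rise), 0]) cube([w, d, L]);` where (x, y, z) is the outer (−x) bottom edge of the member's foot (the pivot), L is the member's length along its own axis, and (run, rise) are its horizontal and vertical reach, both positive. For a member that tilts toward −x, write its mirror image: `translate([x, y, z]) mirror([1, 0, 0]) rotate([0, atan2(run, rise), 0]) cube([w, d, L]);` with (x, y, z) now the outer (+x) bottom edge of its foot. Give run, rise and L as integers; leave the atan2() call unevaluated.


// leg length = √(192² + 560²) = 592
// right-leg outer foot x = 2·192 + 93 = 477
// beam min-corner = (192, 0, 560)
translate([192, 0, 560]) cube([93, 993, 43]);
translate([0, 93, 0]) rotate([0, atan2(192, 560), 0]) cube([37, 56, 592]);
translate([477, 93, 0]) mirror([1, 0, 0]) rotate([0, atan2(192, 560), 0]) cube([37, 56, 592]);
translate([0, 844, 0]) rotate([0, atan2(192, 560), 0]) cube([37, 56, 592]);
translate([477, 844, 0]) mirror([1, 0, 0]) rotate([0, atan2(192, 560), 0]) cube([37, 56, 592]);


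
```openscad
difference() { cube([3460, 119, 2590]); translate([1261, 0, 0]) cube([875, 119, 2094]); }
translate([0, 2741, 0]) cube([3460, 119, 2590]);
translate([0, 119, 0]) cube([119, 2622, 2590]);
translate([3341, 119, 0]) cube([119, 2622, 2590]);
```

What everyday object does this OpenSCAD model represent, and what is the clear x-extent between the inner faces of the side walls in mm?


A single room. The interior width is 3222 mm.

Four walls enclosing a rectangle with a door in the front wall — a room. Outside width 3460 minus two 119 mm walls gives 3222 mm.


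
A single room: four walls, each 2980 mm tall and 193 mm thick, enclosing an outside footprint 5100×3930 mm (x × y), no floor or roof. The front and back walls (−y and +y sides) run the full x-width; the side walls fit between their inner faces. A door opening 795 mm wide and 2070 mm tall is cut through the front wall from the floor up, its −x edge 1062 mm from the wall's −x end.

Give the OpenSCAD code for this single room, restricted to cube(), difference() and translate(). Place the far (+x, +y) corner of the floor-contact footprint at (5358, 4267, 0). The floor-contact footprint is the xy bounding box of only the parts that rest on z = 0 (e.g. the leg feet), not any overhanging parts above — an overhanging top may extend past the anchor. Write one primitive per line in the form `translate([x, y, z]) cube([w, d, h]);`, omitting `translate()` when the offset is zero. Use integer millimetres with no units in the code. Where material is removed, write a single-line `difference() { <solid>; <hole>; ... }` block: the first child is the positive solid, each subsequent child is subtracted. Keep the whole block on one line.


difference() { translate([258, 337, 0]) cube([5100, 193, 2980]); translate([1320, 337, 0]) cube([795, 193, 2070]); }
translate([258, 4074, 0]) cube([5100, 193, 2980]);
translate([258, 530, 0]) cube([193, 3544, 2980]);
translate([5165, 530, 0]) cube([193, 3544, 2980]);


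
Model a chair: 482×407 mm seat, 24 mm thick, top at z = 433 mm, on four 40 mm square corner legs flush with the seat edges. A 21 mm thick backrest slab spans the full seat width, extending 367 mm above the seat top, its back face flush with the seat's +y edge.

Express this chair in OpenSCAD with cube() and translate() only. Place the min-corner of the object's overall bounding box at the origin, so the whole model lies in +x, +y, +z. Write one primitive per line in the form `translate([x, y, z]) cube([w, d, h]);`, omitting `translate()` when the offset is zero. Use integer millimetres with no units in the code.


translate([0, 0, 409]) cube([482, 407, 24]);
cube([40, 40, 409]);
translate([442, 0, 0]) cube([40, 40, 409]);
translate([0, 367, 0]) cube([40, 40, 409]);
translate([442, 367, 0]) cube([40, 40, 409]);
translate([0, 386, 433]) cube([482, 21, 367]);


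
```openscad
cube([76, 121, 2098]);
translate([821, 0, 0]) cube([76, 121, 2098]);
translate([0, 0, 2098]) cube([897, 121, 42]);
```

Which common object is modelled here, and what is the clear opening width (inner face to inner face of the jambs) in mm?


A door frame. The clear opening width is 745 mm.

Two 2098 mm tall posts with a header on top — a door frame. The left jamb is 76 mm wide at x = 0; the right jamb starts at x = 821. The clear opening is 821 − 76 = 745 mm.


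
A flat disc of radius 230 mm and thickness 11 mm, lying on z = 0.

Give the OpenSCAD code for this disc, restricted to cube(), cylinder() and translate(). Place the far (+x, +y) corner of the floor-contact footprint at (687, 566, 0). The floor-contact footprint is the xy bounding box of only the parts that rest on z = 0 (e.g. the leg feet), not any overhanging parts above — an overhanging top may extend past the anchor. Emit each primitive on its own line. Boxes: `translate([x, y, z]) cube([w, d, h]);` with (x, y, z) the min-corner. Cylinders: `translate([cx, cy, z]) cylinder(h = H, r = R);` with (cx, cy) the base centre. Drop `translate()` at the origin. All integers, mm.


translate([457, 336, 0]) cylinder(h = 11, r = 230);


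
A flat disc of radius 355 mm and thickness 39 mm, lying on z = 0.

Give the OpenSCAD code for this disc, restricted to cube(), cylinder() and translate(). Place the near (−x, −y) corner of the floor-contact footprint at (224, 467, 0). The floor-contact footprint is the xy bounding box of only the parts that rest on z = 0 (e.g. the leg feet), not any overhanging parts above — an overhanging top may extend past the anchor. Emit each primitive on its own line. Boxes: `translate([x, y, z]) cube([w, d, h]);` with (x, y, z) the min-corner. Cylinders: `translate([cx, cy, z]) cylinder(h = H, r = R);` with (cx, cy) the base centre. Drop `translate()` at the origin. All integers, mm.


translate([579, 822, 0]) cylinder(h = 39, r = 355);


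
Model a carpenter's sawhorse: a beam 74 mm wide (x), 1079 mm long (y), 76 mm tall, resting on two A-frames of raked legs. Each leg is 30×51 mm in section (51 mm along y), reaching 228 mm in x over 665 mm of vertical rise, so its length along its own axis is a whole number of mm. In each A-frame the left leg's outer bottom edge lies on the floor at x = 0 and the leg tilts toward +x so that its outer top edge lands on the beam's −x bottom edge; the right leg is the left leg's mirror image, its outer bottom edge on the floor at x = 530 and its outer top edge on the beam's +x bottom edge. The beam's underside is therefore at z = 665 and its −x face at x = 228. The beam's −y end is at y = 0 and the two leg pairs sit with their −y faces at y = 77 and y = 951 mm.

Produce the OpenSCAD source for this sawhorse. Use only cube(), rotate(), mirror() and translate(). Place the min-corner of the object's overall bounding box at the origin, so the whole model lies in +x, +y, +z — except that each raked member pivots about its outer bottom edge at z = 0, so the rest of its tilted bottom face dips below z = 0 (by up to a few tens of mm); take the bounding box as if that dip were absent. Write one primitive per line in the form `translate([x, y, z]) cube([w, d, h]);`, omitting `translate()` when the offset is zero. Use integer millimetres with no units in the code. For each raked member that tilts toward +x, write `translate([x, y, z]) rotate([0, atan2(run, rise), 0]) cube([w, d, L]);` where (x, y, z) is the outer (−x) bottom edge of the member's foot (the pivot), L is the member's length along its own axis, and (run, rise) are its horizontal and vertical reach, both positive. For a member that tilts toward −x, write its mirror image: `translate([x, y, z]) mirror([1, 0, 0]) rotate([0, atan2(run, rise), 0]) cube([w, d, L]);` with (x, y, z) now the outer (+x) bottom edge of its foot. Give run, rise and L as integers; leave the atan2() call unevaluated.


translate([228, 0, 665]) cube([74, 1079, 76]);
translate([0, 77, 0]) rotate([0, atan2(228, 665), 0]) cube([30, 51, 703]);
translate([530, 77, 0]) mirror([1, 0, 0]) rotate([0, atan2(228, 665), 0]) cube([30, 51, 703]);
translate([0, 951, 0]) rotate([0, atan2(228, 665), 0]) cube([30, 51, 703]);
translate([530, 951, 0]) mirror([1, 0, 0]) rotate([0, atan2(228, 665), 0]) cube([30, 51, 703]);


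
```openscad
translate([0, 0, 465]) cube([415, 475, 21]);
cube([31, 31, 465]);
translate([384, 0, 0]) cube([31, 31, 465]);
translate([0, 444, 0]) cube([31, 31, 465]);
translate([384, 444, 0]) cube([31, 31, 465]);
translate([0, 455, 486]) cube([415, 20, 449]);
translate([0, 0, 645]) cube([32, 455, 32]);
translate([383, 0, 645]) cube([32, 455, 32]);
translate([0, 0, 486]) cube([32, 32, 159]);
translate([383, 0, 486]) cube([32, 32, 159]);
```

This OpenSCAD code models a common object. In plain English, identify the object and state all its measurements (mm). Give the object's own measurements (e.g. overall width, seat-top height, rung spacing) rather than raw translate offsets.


A chair. The seat is a 415×475×21 mm slab with its top at z = 486 mm, on four 31×31 mm corner legs (flush with the seat edges, standing on z = 0). A flat backrest 20 mm thick, 449 mm tall, spans the full seat width and rises from the seat top along its +y edge, rear face flush with the rear of the seat. Two armrests of 32×32 mm section run along each side from the seat's front edge to the front of the backrest, top faces 191 mm above the seat top and outer faces flush with the seat's x-edges; a 32×32 mm post under the front of each armrest stands on the seat at the front corner.


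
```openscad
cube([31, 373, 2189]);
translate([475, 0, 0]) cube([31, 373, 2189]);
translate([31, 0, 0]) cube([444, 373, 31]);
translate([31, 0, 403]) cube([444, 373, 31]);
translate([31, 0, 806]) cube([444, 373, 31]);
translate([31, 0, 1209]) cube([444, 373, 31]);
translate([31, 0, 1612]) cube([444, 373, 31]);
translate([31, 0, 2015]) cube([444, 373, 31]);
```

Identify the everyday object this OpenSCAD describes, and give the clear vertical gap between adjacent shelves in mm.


A bookshelf. The clear shelf gap is 372 mm.

Two tall side panels with 6 horizontal boards between them — a bookshelf. The first two shelf undersides are at z = 0 and z = 403; with shelf thickness 31, the clear gap is 403 − 0 − 31 = 372 mm.


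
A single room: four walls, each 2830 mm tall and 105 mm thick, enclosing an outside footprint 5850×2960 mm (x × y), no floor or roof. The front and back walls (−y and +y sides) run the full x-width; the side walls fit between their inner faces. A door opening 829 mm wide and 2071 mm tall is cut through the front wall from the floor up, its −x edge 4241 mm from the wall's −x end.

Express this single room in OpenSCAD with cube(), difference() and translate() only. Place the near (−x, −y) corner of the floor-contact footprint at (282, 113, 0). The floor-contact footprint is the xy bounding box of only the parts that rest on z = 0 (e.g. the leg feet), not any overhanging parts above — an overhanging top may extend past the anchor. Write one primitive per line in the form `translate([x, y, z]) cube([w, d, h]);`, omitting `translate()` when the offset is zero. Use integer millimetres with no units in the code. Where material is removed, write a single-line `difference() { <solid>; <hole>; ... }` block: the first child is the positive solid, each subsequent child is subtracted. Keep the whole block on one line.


difference() { translate([282, 113, 0]) cube([5850, 105, 2830]); translate([4523, 113, 0]) cube([829, 105, 2071]); }
translate([282, 2968, 0]) cube([5850, 105, 2830]);
translate([282, 218, 0]) cube([105, 2750, 2830]);
translate([6027, 218, 0]) cube([105, 2750, 2830]);


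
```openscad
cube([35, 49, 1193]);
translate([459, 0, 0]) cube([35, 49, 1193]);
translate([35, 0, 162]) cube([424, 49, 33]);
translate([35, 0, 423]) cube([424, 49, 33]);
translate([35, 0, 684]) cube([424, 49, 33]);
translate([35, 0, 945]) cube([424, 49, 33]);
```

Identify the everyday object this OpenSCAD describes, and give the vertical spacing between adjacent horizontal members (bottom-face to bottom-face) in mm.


A ladder. The rung spacing is 261 mm.

Two tall 35×49 posts with 4 short bars between them — a ladder. Adjacent rungs sit at z = 162 and z = 423, so the spacing is 423 − 162 = 261 mm.


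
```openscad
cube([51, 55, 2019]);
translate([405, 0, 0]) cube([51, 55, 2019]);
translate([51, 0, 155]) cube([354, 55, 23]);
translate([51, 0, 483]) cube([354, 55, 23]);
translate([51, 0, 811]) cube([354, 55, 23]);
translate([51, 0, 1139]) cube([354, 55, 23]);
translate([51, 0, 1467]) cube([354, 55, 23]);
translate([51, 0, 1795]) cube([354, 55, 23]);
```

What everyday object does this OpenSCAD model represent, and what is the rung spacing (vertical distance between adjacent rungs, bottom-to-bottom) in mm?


A ladder. The rung spacing is 328 mm.

Two tall 51×55 posts with 6 short bars between them — a ladder. Adjacent rungs sit at z = 155 and z = 483, so the spacing is 483 − 155 = 328 mm.


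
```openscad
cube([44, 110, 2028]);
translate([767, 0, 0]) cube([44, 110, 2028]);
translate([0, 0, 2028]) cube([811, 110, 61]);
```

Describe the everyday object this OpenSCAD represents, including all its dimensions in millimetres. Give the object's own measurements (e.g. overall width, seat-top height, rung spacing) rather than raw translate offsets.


A door frame. The clear opening is 723 mm wide and 2028 mm high. Two 44 mm wide jambs, 110 mm deep, stand either side of the opening from the floor to the top of the opening. A 61 mm thick head sits across the top of both jambs, spanning the full outside width of the frame.


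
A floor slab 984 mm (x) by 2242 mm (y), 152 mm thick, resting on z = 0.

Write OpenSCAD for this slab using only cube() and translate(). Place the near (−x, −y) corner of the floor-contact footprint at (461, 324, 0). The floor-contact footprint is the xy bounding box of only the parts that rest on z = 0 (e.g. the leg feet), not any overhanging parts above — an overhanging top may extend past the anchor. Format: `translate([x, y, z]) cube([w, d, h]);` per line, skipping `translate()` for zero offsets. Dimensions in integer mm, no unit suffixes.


translate([461, 324, 0]) cube([984, 2242, 152]);


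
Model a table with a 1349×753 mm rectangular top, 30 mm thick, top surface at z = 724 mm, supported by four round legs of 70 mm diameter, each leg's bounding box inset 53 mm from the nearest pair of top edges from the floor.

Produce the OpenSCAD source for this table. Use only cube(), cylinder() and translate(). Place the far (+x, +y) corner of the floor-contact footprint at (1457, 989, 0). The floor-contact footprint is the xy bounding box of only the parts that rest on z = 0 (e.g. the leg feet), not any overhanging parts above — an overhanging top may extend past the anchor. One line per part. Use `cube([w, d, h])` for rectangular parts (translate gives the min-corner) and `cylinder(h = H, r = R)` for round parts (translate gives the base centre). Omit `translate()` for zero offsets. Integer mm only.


translate([161, 289, 694]) cube([1349, 753, 30]);
translate([249, 377, 0]) cylinder(h = 694, r = 35);
translate([1422, 377, 0]) cylinder(h = 694, r = 35);
translate([249, 954, 0]) cylinder(h = 694, r = 35);
translate([1422, 954, 0]) cylinder(h = 694, r = 35);


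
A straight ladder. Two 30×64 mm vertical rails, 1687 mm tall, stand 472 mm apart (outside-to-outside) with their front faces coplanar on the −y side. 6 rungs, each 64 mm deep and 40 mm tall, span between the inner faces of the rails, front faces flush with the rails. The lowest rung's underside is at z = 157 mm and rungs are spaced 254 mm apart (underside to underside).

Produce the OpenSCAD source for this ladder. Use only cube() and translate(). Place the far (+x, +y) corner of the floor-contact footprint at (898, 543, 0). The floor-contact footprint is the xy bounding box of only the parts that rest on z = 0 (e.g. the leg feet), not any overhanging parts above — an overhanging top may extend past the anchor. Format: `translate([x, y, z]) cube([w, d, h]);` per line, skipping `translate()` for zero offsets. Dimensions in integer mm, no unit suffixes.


translate([426, 479, 0]) cube([30, 64, 1687]);
translate([868, 479, 0]) cube([30, 64, 1687]);
translate([456, 479, 157]) cube([412, 64, 40]);
translate([456, 479, 411]) cube([412, 64, 40]);
translate([456, 479, 665]) cube([412, 64, 40]);
translate([456, 479, 919]) cube([412, 64, 40]);
translate([456, 479, 1173]) cube([412, 64, 40]);
translate([456, 479, 1427]) cube([412, 64, 40]);


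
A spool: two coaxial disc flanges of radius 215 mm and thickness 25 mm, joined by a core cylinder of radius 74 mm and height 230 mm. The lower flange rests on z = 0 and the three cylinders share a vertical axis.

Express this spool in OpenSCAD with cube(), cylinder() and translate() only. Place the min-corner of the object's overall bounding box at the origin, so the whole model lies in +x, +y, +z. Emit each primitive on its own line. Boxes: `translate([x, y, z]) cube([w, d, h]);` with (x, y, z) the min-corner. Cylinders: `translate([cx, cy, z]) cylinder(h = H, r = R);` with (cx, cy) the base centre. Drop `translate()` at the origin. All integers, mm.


translate([215, 215, 0]) cylinder(h = 25, r = 215);
translate([215, 215, 25]) cylinder(h = 230, r = 74);
translate([215, 215, 255]) cylinder(h = 25, r = 215);


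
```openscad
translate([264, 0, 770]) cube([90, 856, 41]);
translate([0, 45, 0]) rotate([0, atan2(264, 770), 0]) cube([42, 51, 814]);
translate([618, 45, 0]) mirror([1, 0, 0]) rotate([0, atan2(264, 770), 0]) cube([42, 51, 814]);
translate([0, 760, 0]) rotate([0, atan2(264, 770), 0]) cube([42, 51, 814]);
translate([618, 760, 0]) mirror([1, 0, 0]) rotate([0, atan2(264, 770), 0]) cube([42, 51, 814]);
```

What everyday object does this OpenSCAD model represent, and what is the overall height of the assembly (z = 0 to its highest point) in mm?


A sawhorse. The overall height is 811 mm.

A beam across two mirrored pairs of raked legs — a sawhorse. The beam's underside is at z = 770 (matching the legs' vertical rise in atan2(264, 770)) and the beam is 41 mm tall, so its top is at 770 + 41 = 811 mm. The raked legs top out at the beam's underside, so that is the highest point.
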